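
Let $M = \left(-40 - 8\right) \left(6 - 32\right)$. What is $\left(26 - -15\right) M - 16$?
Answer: $51152$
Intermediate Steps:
$M = 1248$ ($M = \left(-48\right) \left(-26\right) = 1248$)
$\left(26 - -15\right) M - 16 = \left(26 - -15\right) 1248 - 16 = \left(26 + 15\right) 1248 - 16 = 41 \cdot 1248 - 16 = 51168 - 16 = 51152$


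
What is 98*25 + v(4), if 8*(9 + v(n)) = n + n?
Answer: 2442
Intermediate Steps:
v(n) = -9 + n/4 (v(n) = -9 + (n + n)/8 = -9 + (2*n)/8 = -9 + n/4)
98*25 + v(4) = 98*25 + (-9 + (¼)*4) = 2450 + (-9 + 1) = 2450 - 8 = 2442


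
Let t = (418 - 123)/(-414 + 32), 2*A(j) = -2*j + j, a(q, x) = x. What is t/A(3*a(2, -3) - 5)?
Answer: -295/2674 ≈ -0.11032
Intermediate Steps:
A(j) = -j/2 (A(j) = (-2*j + j)/2 = (-j)/2 = -j/2)
t = -295/382 (t = 295/(-382) = 295*(-1/382) = -295/382 ≈ -0.77225)
t/A(3*a(2, -3) - 5) = -295*(-2/(3*(-3) - 5))/382 = -295*(-2/(-9 - 5))/382 = -295/(382*((-1/2*(-14)))) = -295/382/7 = -295/382*1/7 = -295/2674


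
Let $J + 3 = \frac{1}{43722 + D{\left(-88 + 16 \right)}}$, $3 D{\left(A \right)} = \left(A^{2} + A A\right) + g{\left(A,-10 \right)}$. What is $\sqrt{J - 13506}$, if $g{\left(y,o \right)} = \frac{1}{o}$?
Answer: $\frac{i \sqrt{27061019164337619}}{1415339} \approx 116.23 i$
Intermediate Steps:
$D{\left(A \right)} = - \frac{1}{30} + \frac{2 A^{2}}{3}$ ($D{\left(A \right)} = \frac{\left(A^{2} + A A\right) + \frac{1}{-10}}{3} = \frac{\left(A^{2} + A^{2}\right) - \frac{1}{10}}{3} = \frac{2 A^{2} - \frac{1}{10}}{3} = \frac{- \frac{1}{10} + 2 A^{2}}{3} = - \frac{1}{30} + \frac{2 A^{2}}{3}$)
$J = - \frac{4245987}{1415339}$ ($J = -3 + \frac{1}{43722 - \left(\frac{1}{30} - \frac{2 \left(-88 + 16\right)^{2}}{3}\right)} = -3 + \frac{1}{43722 - \left(\frac{1}{30} - \frac{2 \left(-72\right)^{2}}{3}\right)} = -3 + \frac{1}{43722 + \left(- \frac{1}{30} + \frac{2}{3} \cdot 5184\right)} = -3 + \frac{1}{43722 + \left(- \frac{1}{30} + 3456\right)} = -3 + \frac{1}{43722 + \frac{103679}{30}} = -3 + \frac{1}{\frac{1415339}{30}} = -3 + \frac{30}{1415339} = - \frac{4245987}{1415339} \approx -3.0$)
$\sqrt{J - 13506} = \sqrt{- \frac{4245987}{1415339} - 13506} = \sqrt{- \frac{19119814521}{1415339}} = \frac{i \sqrt{27061019164337619}}{1415339}$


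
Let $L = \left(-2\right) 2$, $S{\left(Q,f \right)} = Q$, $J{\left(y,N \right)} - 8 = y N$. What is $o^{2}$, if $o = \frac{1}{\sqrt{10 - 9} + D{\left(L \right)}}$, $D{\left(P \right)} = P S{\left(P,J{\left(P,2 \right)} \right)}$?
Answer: $\frac{1}{289} \approx 0.0034602$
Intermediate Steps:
$J{\left(y,N \right)} = 8 + N y$ ($J{\left(y,N \right)} = 8 + y N = 8 + N y$)
$L = -4$
$D{\left(P \right)} = P^{2}$ ($D{\left(P \right)} = P P = P^{2}$)
$o = \frac{1}{17}$ ($o = \frac{1}{\sqrt{10 - 9} + \left(-4\right)^{2}} = \frac{1}{\sqrt{1} + 16} = \frac{1}{1 + 16} = \frac{1}{17} \approx 0.058824$)
$o^{2} = \left(\frac{1}{17}\right)^{2} = \frac{1}{289}$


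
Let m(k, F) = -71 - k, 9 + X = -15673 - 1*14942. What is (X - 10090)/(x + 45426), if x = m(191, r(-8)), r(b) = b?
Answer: -20357/22582 ≈ -0.90147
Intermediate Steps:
X = -30624 (X = -9 + (-15673 - 1*14942) = -9 + (-15673 - 14942) = -9 - 30615 = -30624)
x = -262 (x = -71 - 1*191 = -71 - 191 = -262)
(X - 10090)/(x + 45426) = (-30624 - 10090)/(-262 + 45426) = -40714/45164 = -40714*1/45164 = -20357/22582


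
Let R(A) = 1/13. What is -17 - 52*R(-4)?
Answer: -21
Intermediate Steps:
R(A) = 1/13
-17 - 52*R(-4) = -17 - 52*1/13 = -17 - 4 = -21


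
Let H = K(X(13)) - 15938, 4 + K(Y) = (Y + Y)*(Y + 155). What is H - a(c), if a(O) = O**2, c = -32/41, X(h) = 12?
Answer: -20062078/1681 ≈ -11935.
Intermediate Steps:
K(Y) = -4 + 2*Y*(155 + Y) (K(Y) = -4 + (Y + Y)*(Y + 155) = -4 + (2*Y)*(155 + Y) = -4 + 2*Y*(155 + Y))
c = -32/41 (c = -32*1/41 = -32/41 ≈ -0.78049)
H = -11934 (H = (-4 + 2*12**2 + 310*12) - 15938 = (-4 + 2*144 + 3720) - 15938 = (-4 + 288 + 3720) - 15938 = 4004 - 15938 = -11934)
H - a(c) = -11934 - (-32/41)**2 = -11934 - 1*1024/1681 = -11934 - 1024/1681 = -20062078/1681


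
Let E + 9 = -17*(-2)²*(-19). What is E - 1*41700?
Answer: -40417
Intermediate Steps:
E = 1283 (E = -9 - 17*(-2)²*(-19) = -9 - 17*4*(-19) = -9 - 68*(-19) = -9 + 1292 = 1283)
E - 1*41700 = 1283 - 1*41700 = 1283 - 41700 = -40417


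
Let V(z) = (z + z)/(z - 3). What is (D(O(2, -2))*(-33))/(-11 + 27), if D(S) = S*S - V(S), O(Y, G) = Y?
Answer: -33/2 ≈ -16.500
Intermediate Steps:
V(z) = 2*z/(-3 + z) (V(z) = (2*z)/(-3 + z) = 2*z/(-3 + z))
D(S) = S² - 2*S/(-3 + S) (D(S) = S*S - 2*S/(-3 + S) = S² - 2*S/(-3 + S))
(D(O(2, -2))*(-33))/(-11 + 27) = ((2*(-2 + 2*(-3 + 2))/(-3 + 2))*(-33))/(-11 + 27) = ((2*(-2 + 2*(-1))/(-1))*(-33))/16 = ((2*(-1)*(-2 - 2))*(-33))*(1/16) = ((2*(-1)*(-4))*(-33))*(1/16) = (8*(-33))*(1/16) = -264*1/16 = -33/2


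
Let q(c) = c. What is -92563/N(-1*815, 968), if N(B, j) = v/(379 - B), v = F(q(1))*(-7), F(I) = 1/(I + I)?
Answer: 221040444/7 ≈ 3.1577e+7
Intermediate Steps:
F(I) = 1/(2*I)
v = -7/2 (v = ((½)/1)*(-7) = ((½)*1)*(-7) = (½)*(-7) = -7/2 ≈ -3.5000)
N(B, j) = -7/(2*(379 - B))
-92563/N(-1*815, 968) = -92563/(7/(2*(-379 - 1*815))) = -92563/(7/(2*(-379 - 815))) = -92563/((7/2)/(-1194)) = -92563/((7/2)*(-1/1194)) = -92563/(-7/2388) = -92563*(-2388/7) = 221040444/7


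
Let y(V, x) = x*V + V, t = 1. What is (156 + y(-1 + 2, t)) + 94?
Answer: 252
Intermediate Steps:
y(V, x) = V + V*x (y(V, x) = V*x + V = V + V*x)
(156 + y(-1 + 2, t)) + 94 = (156 + (-1 + 2)*(1 + 1)) + 94 = (156 + 1*2) + 94 = (156 + 2) + 94 = 158 + 94 = 252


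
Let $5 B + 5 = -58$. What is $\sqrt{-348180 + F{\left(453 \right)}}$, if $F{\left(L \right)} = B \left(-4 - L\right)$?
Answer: $\frac{7 i \sqrt{174705}}{5} \approx 585.17 i$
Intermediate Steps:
$B = - \frac{63}{5}$ ($B = -1 + \frac{1}{5} \left(-58\right) = -1 - \frac{58}{5} = - \frac{63}{5} \approx -12.6$)
$F{\left(L \right)} = \frac{252}{5} + \frac{63 L}{5}$ ($F{\left(L \right)} = - \frac{63 \left(-4 - L\right)}{5} = \frac{252}{5} + \frac{63 L}{5}$)
$\sqrt{-348180 + F{\left(453 \right)}} = \sqrt{-348180 + \left(\frac{252}{5} + \frac{63}{5} \cdot 453\right)} = \sqrt{-348180 + \left(\frac{252}{5} + \frac{28539}{5}\right)} = \sqrt{-348180 + \frac{28791}{5}} = \sqrt{- \frac{1712109}{5}} = \frac{7 i \sqrt{174705}}{5}$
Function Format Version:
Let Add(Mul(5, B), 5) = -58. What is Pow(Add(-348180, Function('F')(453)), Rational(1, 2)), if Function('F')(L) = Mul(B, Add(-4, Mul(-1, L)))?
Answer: Mul(Rational(7, 5), I, Pow(174705, Rational(1, 2))) ≈ Mul(585.17, I)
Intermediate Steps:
B = Rational(-63, 5) (B = Add(-1, Mul(Rational(1, 5), -58)) = Add(-1, Rational(-58, 5)) = Rational(-63, 5) ≈ -12.600)
Function('F')(L) = Add(Rational(252, 5), Mul(Rational(63, 5), L)) (Function('F')(L) = Mul(Rational(-63, 5), Add(-4, Mul(-1, L))) = Add(Rational(252, 5), Mul(Rational(63, 5), L)))
Pow(Add(-348180, Function('F')(453)), Rational(1, 2)) = Pow(Add(-348180, Add(Rational(252, 5), Mul(Rational(63, 5), 453))), Rational(1, 2)) = Pow(Add(-348180, Add(Rational(252, 5), Rational(28539, 5))), Rational(1, 2)) = Pow(Add(-348180, Rational(28791, 5)), Rational(1, 2)) = Pow(Rational(-1712109, 5), Rational(1, 2)) = Mul(Rational(7, 5), I, Pow(174705, Rational(1, 2)))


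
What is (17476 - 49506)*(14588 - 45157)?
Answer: 979125070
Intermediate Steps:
(17476 - 49506)*(14588 - 45157) = -32030*(-30569) = 979125070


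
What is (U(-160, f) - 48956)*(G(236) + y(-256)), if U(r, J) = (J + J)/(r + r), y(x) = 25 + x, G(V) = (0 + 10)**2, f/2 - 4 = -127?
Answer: 513042767/80 ≈ 6.4130e+6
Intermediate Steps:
f = -246 (f = 8 + 2*(-127) = 8 - 254 = -246)
G(V) = 100 (G(V) = 10**2 = 100)
U(r, J) = J/r (U(r, J) = (2*J)/((2*r)) = (2*J)*(1/(2*r)) = J/r)
(U(-160, f) - 48956)*(G(236) + y(-256)) = (-246/(-160) - 48956)*(100 + (25 - 256)) = (-246*(-1/160) - 48956)*(100 - 231) = (123/80 - 48956)*(-131) = -3916357/80*(-131) = 513042767/80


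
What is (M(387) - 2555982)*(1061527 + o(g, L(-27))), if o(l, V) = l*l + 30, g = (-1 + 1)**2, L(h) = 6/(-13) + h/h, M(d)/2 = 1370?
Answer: -2710411917794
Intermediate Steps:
M(d) = 2740 (M(d) = 2*1370 = 2740)
L(h) = 7/13 (L(h) = 6*(-1/13) + 1 = -6/13 + 1 = 7/13)
g = 0 (g = 0**2 = 0)
o(l, V) = 30 + l**2 (o(l, V) = l**2 + 30 = 30 + l**2)
(M(387) - 2555982)*(1061527 + o(g, L(-27))) = (2740 - 2555982)*(1061527 + (30 + 0**2)) = -2553242*(1061527 + (30 + 0)) = -2553242*(1061527 + 30) = -2553242*1061557 = -2710411917794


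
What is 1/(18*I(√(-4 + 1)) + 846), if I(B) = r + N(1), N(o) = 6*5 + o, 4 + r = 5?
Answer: 1/1422 ≈ 0.00070324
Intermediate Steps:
r = 1 (r = -4 + 5 = 1)
N(o) = 30 + o
I(B) = 32 (I(B) = 1 + (30 + 1) = 1 + 31 = 32)
1/(18*I(√(-4 + 1)) + 846) = 1/(18*32 + 846) = 1/(576 + 846) = 1/1422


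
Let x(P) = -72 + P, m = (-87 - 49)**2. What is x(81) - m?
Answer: -18487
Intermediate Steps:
m = 18496 (m = (-136)**2 = 18496)
x(81) - m = (-72 + 81) - 1*18496 = 9 - 18496 = -18487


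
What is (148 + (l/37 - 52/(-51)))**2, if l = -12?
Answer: 78729625744/3560769 ≈ 22110.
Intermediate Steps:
(148 + (l/37 - 52/(-51)))**2 = (148 + (-12/37 - 52/(-51)))**2 = (148 + (-12*1/37 - 52*(-1/51)))**2 = (148 + (-12/37 + 52/51))**2 = (148 + 1312/1887)**2 = (280588/1887)**2 = 78729625744/3560769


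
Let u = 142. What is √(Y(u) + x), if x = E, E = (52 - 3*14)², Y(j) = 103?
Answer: √203 ≈ 14.248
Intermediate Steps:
E = 100 (E = (52 - 42)² = 10² = 100)
x = 100
√(Y(u) + x) = √(103 + 100) = √203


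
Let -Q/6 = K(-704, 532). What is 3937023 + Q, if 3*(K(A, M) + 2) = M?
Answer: 3935971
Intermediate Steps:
K(A, M) = -2 + M/3
Q = -1052 (Q = -6*(-2 + (⅓)*532) = -6*(-2 + 532/3) = -6*526/3 = -1052)
3937023 + Q = 3937023 - 1052 = 3935971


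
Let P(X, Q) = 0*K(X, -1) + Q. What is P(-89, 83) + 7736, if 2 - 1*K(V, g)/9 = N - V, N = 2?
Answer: 7819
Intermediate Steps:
K(V, g) = 9*V (K(V, g) = 18 - 9*(2 - V) = 18 + (-18 + 9*V) = 9*V)
P(X, Q) = Q (P(X, Q) = 0*(9*X) + Q = 0 + Q = Q)
P(-89, 83) + 7736 = 83 + 7736 = 7819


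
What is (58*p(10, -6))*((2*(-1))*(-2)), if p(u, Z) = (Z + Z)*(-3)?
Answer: 8352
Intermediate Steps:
p(u, Z) = -6*Z (p(u, Z) = (2*Z)*(-3) = -6*Z)
(58*p(10, -6))*((2*(-1))*(-2)) = (58*(-6*(-6)))*((2*(-1))*(-2)) = (58*36)*(-2*(-2)) = 2088*4 = 8352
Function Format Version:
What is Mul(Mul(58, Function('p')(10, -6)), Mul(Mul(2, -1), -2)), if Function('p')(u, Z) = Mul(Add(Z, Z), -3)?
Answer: 8352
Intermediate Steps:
Function('p')(u, Z) = Mul(-6, Z) (Function('p')(u, Z) = Mul(Mul(2, Z), -3) = Mul(-6, Z))
Mul(Mul(58, Function('p')(10, -6)), Mul(Mul(2, -1), -2)) = Mul(Mul(58, Mul(-6, -6)), Mul(Mul(2, -1), -2)) = Mul(Mul(58, 36), Mul(-2, -2)) = Mul(2088, 4) = 8352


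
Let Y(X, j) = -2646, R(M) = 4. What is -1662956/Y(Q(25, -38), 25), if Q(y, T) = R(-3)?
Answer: 831478/1323 ≈ 628.48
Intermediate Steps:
Q(y, T) = 4
-1662956/Y(Q(25, -38), 25) = -1662956/(-2646) = -1662956*(-1/2646) = 831478/1323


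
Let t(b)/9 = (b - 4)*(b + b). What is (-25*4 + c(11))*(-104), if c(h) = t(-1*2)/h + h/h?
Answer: 90792/11 ≈ 8253.8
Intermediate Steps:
t(b) = 18*b*(-4 + b) (t(b) = 9*((b - 4)*(b + b)) = 9*((-4 + b)*(2*b)) = 9*(2*b*(-4 + b)) = 18*b*(-4 + b))
c(h) = 1 + 216/h (c(h) = (18*(-1*2)*(-4 - 1*2))/h + h/h = (18*(-2)*(-4 - 2))/h + 1 = (18*(-2)*(-6))/h + 1 = 216/h + 1 = 1 + 216/h)
(-25*4 + c(11))*(-104) = (-25*4 + (216 + 11)/11)*(-104) = (-100 + (1/11)*227)*(-104) = (-100 + 227/11)*(-104) = -873/11*(-104) = 90792/11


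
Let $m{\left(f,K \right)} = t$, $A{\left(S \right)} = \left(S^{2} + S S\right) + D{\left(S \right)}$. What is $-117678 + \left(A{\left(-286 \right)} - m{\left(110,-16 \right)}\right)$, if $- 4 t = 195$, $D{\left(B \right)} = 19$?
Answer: $\frac{183927}{4} \approx 45982.0$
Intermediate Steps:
$t = - \frac{195}{4}$ ($t = \left(- \frac{1}{4}\right) 195 = - \frac{195}{4} \approx -48.75$)
$A{\left(S \right)} = 19 + 2 S^{2}$ ($A{\left(S \right)} = \left(S^{2} + S S\right) + 19 = \left(S^{2} + S^{2}\right) + 19 = 2 S^{2} + 19 = 19 + 2 S^{2}$)
$m{\left(f,K \right)} = - \frac{195}{4}$
$-117678 + \left(A{\left(-286 \right)} - m{\left(110,-16 \right)}\right) = -117678 + \left(\left(19 + 2 \left(-286\right)^{2}\right) - - \frac{195}{4}\right) = -117678 + \left(\left(19 + 2 \cdot 81796\right) + \frac{195}{4}\right) = -117678 + \left(\left(19 + 163592\right) + \frac{195}{4}\right) = -117678 + \left(163611 + \frac{195}{4}\right) = -117678 + \frac{654639}{4} = \frac{183927}{4}$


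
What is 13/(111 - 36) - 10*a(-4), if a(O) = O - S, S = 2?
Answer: 4513/75 ≈ 60.173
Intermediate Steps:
a(O) = -2 + O (a(O) = O - 1*2 = O - 2 = -2 + O)
13/(111 - 36) - 10*a(-4) = 13/(111 - 36) - 10*(-2 - 4) = 13/75 - 10*(-6) = (1/75)*13 + 60 = 13/75 + 60 = 4513/75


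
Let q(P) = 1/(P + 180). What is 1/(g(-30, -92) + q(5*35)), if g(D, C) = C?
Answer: -355/32659 ≈ -0.010870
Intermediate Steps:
q(P) = 1/(180 + P)
1/(g(-30, -92) + q(5*35)) = 1/(-92 + 1/(180 + 5*35)) = 1/(-92 + 1/(180 + 175)) = 1/(-92 + 1/355) = 1/(-32659/355) = -355/32659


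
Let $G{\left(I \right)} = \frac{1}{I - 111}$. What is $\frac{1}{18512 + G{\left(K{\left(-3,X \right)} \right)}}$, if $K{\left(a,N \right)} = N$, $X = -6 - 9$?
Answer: $\frac{126}{2332511} \approx 5.4019 \cdot 10^{-5}$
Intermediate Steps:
$X = -15$ ($X = -6 - 9 = -15$)
$G{\left(I \right)} = \frac{1}{-111 + I}$
$\frac{1}{18512 + G{\left(K{\left(-3,X \right)} \right)}} = \frac{1}{18512 + \frac{1}{-111 - 15}} = \frac{1}{18512 + \frac{1}{-126}} = \frac{1}{18512 - \frac{1}{126}} = \frac{1}{\frac{2332511}{126}} = \frac{126}{2332511}$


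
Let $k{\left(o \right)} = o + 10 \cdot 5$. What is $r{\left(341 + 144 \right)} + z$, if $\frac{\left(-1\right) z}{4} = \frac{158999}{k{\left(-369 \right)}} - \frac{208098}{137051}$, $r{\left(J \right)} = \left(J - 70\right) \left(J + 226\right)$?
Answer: $\frac{12987455528329}{43719269} \approx 2.9707 \cdot 10^{5}$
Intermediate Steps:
$k{\left(o \right)} = 50 + o$ ($k{\left(o \right)} = o + 50 = 50 + o$)
$r{\left(J \right)} = \left(-70 + J\right) \left(226 + J\right)$
$z = \frac{87429420844}{43719269}$ ($z = - 4 \left(\frac{158999}{50 - 369} - \frac{208098}{137051}\right) = - 4 \left(\frac{158999}{-319} - \frac{208098}{137051}\right) = - 4 \left(158999 \left(- \frac{1}{319}\right) - \frac{208098}{137051}\right) = - 4 \left(- \frac{158999}{319} - \frac{208098}{137051}\right) = \left(-4\right) \left(- \frac{21857355211}{43719269}\right) = \frac{87429420844}{43719269} \approx 1999.8$)
$r{\left(341 + 144 \right)} + z = \left(-15820 + \left(341 + 144\right)^{2} + 156 \left(341 + 144\right)\right) + \frac{87429420844}{43719269} = \left(-15820 + 485^{2} + 156 \cdot 485\right) + \frac{87429420844}{43719269} = \left(-15820 + 235225 + 75660\right) + \frac{87429420844}{43719269} = 295065 + \frac{87429420844}{43719269} = \frac{12987455528329}{43719269}$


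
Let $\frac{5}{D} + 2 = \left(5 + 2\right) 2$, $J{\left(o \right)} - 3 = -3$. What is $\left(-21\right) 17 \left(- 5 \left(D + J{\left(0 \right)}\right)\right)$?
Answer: $\frac{2975}{4} \approx 743.75$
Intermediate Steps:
$J{\left(o \right)} = 0$ ($J{\left(o \right)} = 3 - 3 = 0$)
$D = \frac{5}{12}$ ($D = \frac{5}{-2 + \left(5 + 2\right) 2} = \frac{5}{-2 + 7 \cdot 2} = \frac{5}{-2 + 14} = \frac{5}{12} \approx 0.41667$)
$\left(-21\right) 17 \left(- 5 \left(D + J{\left(0 \right)}\right)\right) = \left(-21\right) 17 \left(- 5 \left(\frac{5}{12} + 0\right)\right) = - 357 \left(\left(-5\right) \frac{5}{12}\right) = \left(-357\right) \left(- \frac{25}{12}\right) = \frac{2975}{4}$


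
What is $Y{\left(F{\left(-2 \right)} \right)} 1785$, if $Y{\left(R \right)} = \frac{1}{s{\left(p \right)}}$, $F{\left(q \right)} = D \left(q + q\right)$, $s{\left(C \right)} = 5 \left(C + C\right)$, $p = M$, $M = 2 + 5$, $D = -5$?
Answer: $\frac{51}{2} \approx 25.5$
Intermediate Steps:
$M = 7$
$p = 7$
$s{\left(C \right)} = 10 C$ ($s{\left(C \right)} = 5 \cdot 2 C = 10 C$)
$F{\left(q \right)} = - 10 q$ ($F{\left(q \right)} = - 5 \left(q + q\right) = - 5 \cdot 2 q = - 10 q$)
$Y{\left(R \right)} = \frac{1}{70}$ ($Y{\left(R \right)} = \frac{1}{10 \cdot 7} = \frac{1}{70}$)
$Y{\left(F{\left(-2 \right)} \right)} 1785 = \frac{1}{70} \cdot 1785 = \frac{51}{2}$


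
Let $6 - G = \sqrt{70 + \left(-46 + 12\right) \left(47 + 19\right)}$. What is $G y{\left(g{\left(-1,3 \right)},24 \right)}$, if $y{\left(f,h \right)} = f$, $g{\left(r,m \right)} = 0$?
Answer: $0$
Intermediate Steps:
$G = 6 - i \sqrt{2174}$ ($G = 6 - \sqrt{70 + \left(-46 + 12\right) \left(47 + 19\right)} = 6 - \sqrt{70 - 2244} = 6 - \sqrt{-2174} = 6 - i \sqrt{2174} \approx 6.0 - 46.626 i$)
$G y{\left(g{\left(-1,3 \right)},24 \right)} = \left(6 - i \sqrt{2174}\right) 0 = 0$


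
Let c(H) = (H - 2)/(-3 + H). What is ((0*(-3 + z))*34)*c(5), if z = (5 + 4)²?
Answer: 0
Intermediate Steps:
z = 81 (z = 9² = 81)
c(H) = (-2 + H)/(-3 + H)
((0*(-3 + z))*34)*c(5) = ((0*(-3 + 81))*34)*((-2 + 5)/(-3 + 5)) = ((0*78)*34)*(3/2) = (0*34)*((½)*3) = 0*(3/2) = 0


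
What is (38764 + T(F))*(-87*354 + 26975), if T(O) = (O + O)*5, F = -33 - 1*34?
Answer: -145633362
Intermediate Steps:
F = -67 (F = -33 - 34 = -67)
T(O) = 10*O (T(O) = (2*O)*5 = 10*O)
(38764 + T(F))*(-87*354 + 26975) = (38764 + 10*(-67))*(-87*354 + 26975) = (38764 - 670)*(-30798 + 26975) = 38094*(-3823) = -145633362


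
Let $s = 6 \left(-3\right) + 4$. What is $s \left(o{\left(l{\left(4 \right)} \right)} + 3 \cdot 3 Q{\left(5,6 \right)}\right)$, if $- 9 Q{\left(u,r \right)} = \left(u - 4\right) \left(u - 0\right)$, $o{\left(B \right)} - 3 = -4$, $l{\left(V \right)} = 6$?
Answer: $84$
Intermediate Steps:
$o{\left(B \right)} = -1$ ($o{\left(B \right)} = 3 - 4 = -1$)
$s = -14$ ($s = -18 + 4 = -14$)
$Q{\left(u,r \right)} = - \frac{u \left(-4 + u\right)}{9}$ ($Q{\left(u,r \right)} = - \frac{\left(u - 4\right) \left(u - 0\right)}{9} = - \frac{\left(-4 + u\right) \left(u + 0\right)}{9} = - \frac{\left(-4 + u\right) u}{9} = - \frac{u \left(-4 + u\right)}{9}$)
$s \left(o{\left(l{\left(4 \right)} \right)} + 3 \cdot 3 Q{\left(5,6 \right)}\right) = - 14 \left(-1 + 3 \cdot 3 \cdot \frac{1}{9} \cdot 5 \left(4 - 5\right)\right) = - 14 \left(-1 + 9 \cdot \frac{1}{9} \cdot 5 \left(4 - 5\right)\right) = - 14 \left(-1 + 9 \cdot \frac{1}{9} \cdot 5 \left(-1\right)\right) = - 14 \left(-1 + 9 \left(- \frac{5}{9}\right)\right) = - 14 \left(-1 - 5\right) = \left(-14\right) \left(-6\right) = 84$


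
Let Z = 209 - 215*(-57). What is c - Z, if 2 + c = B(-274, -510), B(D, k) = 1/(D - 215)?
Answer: -6095875/489 ≈ -12466.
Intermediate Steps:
Z = 12464 (Z = 209 + 12255 = 12464)
B(D, k) = 1/(-215 + D)
c = -979/489 (c = -2 + 1/(-215 - 274) = -2 + 1/(-489) = -2 - 1/489 = -979/489 ≈ -2.0020)
c - Z = -979/489 - 1*12464 = -979/489 - 12464 = -6095875/489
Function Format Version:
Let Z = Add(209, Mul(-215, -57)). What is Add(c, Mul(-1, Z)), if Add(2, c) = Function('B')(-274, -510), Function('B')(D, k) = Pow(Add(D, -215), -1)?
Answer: Rational(-6095875, 489) ≈ -12466.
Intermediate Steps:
Z = 12464 (Z = Add(209, 12255) = 12464)
Function('B')(D, k) = Pow(Add(-215, D), -1)
c = Rational(-979, 489) (c = Add(-2, Pow(Add(-215, -274), -1)) = Add(-2, Pow(-489, -1)) = Add(-2, Rational(-1, 489)) = Rational(-979, 489) ≈ -2.0020)
Add(c, Mul(-1, Z)) = Add(Rational(-979, 489), Mul(-1, 12464)) = Add(Rational(-979, 489), -12464) = Rational(-6095875, 489)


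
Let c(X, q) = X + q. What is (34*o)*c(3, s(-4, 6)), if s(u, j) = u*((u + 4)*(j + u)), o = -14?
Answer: -1428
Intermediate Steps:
s(u, j) = u*(4 + u)*(j + u) (s(u, j) = u*((4 + u)*(j + u)) = u*(4 + u)*(j + u))
(34*o)*c(3, s(-4, 6)) = (34*(-14))*(3 - 4*((-4)² + 4*6 + 4*(-4) + 6*(-4))) = -476*(3 - 4*(16 + 24 - 16 - 24)) = -476*(3 - 4*0) = -476*(3 + 0) = -476*3 = -1428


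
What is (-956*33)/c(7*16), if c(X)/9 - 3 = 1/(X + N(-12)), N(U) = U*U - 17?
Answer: -1256662/1077 ≈ -1166.8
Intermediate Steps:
N(U) = -17 + U² (N(U) = U² - 17 = -17 + U²)
c(X) = 27 + 9/(127 + X) (c(X) = 27 + 9/(X + (-17 + (-12)²)) = 27 + 9/(X + (-17 + 144)) = 27 + 9/(X + 127) = 27 + 9/(127 + X))
(-956*33)/c(7*16) = (-956*33)/((9*(382 + 3*(7*16))/(127 + 7*16))) = -31548*(127 + 112)/(9*(382 + 3*112)) = -31548*239/(9*(382 + 336)) = -31548/(9*(1/239)*718) = -31548/6462/239 = -31548*239/6462 = -1256662/1077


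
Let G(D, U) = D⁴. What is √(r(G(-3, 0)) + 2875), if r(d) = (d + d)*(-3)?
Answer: √2389 ≈ 48.877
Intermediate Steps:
r(d) = -6*d (r(d) = (2*d)*(-3) = -6*d)
√(r(G(-3, 0)) + 2875) = √(-6*(-3)⁴ + 2875) = √(-6*81 + 2875) = √(-486 + 2875) = √2389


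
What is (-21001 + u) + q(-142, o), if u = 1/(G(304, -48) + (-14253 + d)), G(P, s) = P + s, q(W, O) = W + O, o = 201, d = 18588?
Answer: -96144721/4591 ≈ -20942.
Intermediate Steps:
q(W, O) = O + W
u = 1/4591 (u = 1/((304 - 48) + (-14253 + 18588)) = 1/(256 + 4335) = 1/4591 ≈ 0.00021782)
(-21001 + u) + q(-142, o) = (-21001 + 1/4591) + (201 - 142) = -96415590/4591 + 59 = -96144721/4591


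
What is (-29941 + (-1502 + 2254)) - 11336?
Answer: -40525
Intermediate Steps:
(-29941 + (-1502 + 2254)) - 11336 = (-29941 + 752) - 11336 = -29189 - 11336 = -40525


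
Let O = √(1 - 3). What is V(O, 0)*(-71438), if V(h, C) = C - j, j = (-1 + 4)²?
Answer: 642942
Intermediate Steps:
j = 9 (j = 3² = 9)
O = I*√2 (O = √(-2) = I*√2 ≈ 1.4142*I)
V(h, C) = -9 + C (V(h, C) = C - 1*9 = C - 9 = -9 + C)
V(O, 0)*(-71438) = (-9 + 0)*(-71438) = -9*(-71438) = 642942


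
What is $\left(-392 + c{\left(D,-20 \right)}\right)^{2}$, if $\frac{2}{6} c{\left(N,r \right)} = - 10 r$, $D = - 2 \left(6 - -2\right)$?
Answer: $43264$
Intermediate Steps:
$D = -16$ ($D = - 2 \left(6 + 2\right) = \left(-2\right) 8 = -16$)
$c{\left(N,r \right)} = - 30 r$ ($c{\left(N,r \right)} = 3 \left(- 10 r\right) = - 30 r$)
$\left(-392 + c{\left(D,-20 \right)}\right)^{2} = \left(-392 - -600\right)^{2} = \left(-392 + 600\right)^{2} = 208^{2} = 43264$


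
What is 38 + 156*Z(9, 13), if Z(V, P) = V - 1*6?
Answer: 506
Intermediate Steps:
Z(V, P) = -6 + V (Z(V, P) = V - 6 = -6 + V)
38 + 156*Z(9, 13) = 38 + 156*(-6 + 9) = 38 + 156*3 = 38 + 468 = 506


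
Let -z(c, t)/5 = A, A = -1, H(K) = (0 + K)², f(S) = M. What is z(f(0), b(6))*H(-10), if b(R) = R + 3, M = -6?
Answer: 500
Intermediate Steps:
f(S) = -6
b(R) = 3 + R
H(K) = K²
z(c, t) = 5 (z(c, t) = -5*(-1) = 5)
z(f(0), b(6))*H(-10) = 5*(-10)² = 5*100 = 500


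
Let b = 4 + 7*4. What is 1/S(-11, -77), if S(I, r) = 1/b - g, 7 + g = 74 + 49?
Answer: -32/3711 ≈ -0.0086230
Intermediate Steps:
g = 116 (g = -7 + (74 + 49) = -7 + 123 = 116)
b = 32 (b = 4 + 28 = 32)
S(I, r) = -3711/32 (S(I, r) = 1/32 - 1*116 = 1/32 - 116 = -3711/32)
1/S(-11, -77) = 1/(-3711/32) = -32/3711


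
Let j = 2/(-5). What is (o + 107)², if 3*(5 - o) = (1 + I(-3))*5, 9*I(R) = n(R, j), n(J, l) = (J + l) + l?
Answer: 8988004/729 ≈ 12329.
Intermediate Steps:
j = -⅖ (j = 2*(-⅕) = -⅖ ≈ -0.40000)
n(J, l) = J + 2*l
I(R) = -4/45 + R/9 (I(R) = (R + 2*(-⅖))/9 = (R - ⅘)/9 = (-⅘ + R)/9 = -4/45 + R/9)
o = 109/27 (o = 5 - (1 + (-4/45 + (⅑)*(-3)))*5/3 = 5 - (1 + (-4/45 - ⅓))*5/3 = 5 - (1 - 19/45)*5/3 = 5 - 26*5/135 = 5 - ⅓*26/9 = 5 - 26/27 = 109/27 ≈ 4.0370)
(o + 107)² = (109/27 + 107)² = (2998/27)² = 8988004/729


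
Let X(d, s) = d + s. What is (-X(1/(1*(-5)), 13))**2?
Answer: 4096/25 ≈ 163.84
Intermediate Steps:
(-X(1/(1*(-5)), 13))**2 = (-(1/(1*(-5)) + 13))**2 = (-(1/(-5) + 13))**2 = (-(-1/5 + 13))**2 = (-1*64/5)**2 = (-64/5)**2 = 4096/25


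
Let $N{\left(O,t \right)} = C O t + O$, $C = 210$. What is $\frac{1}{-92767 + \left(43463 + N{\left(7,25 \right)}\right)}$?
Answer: $- \frac{1}{12547} \approx -7.97 \cdot 10^{-5}$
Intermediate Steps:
$N{\left(O,t \right)} = O + 210 O t$ ($N{\left(O,t \right)} = 210 O t + O = O + 210 O t$)
$\frac{1}{-92767 + \left(43463 + N{\left(7,25 \right)}\right)} = \frac{1}{-92767 + \left(43463 + 7 \left(1 + 210 \cdot 25\right)\right)} = \frac{1}{-92767 + \left(43463 + 7 \left(1 + 5250\right)\right)} = \frac{1}{-92767 + \left(43463 + 7 \cdot 5251\right)} = \frac{1}{-92767 + \left(43463 + 36757\right)} = \frac{1}{-92767 + 80220} = \frac{1}{-12547} = - \frac{1}{12547}$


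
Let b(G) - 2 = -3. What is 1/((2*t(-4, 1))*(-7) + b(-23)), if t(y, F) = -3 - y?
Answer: -1/15 ≈ -0.066667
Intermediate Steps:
b(G) = -1 (b(G) = 2 - 3 = -1)
1/((2*t(-4, 1))*(-7) + b(-23)) = 1/((2*(-3 - 1*(-4)))*(-7) - 1) = 1/((2*(-3 + 4))*(-7) - 1) = 1/((2*1)*(-7) - 1) = 1/(2*(-7) - 1) = 1/(-14 - 1) = 1/(-15) = -1/15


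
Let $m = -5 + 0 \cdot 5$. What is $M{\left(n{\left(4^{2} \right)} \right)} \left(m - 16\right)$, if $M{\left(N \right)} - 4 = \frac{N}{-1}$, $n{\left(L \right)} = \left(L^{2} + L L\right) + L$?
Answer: $11004$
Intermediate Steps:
$n{\left(L \right)} = L + 2 L^{2}$ ($n{\left(L \right)} = \left(L^{2} + L^{2}\right) + L = 2 L^{2} + L = L + 2 L^{2}$)
$m = -5$ ($m = -5 + 0 = -5$)
$M{\left(N \right)} = 4 - N$ ($M{\left(N \right)} = 4 + \frac{N}{-1} = 4 + N \left(-1\right) = 4 - N$)
$M{\left(n{\left(4^{2} \right)} \right)} \left(m - 16\right) = \left(4 - 4^{2} \left(1 + 2 \cdot 4^{2}\right)\right) \left(-5 - 16\right) = \left(4 - 16 \left(1 + 2 \cdot 16\right)\right) \left(-21\right) = \left(4 - 16 \left(1 + 32\right)\right) \left(-21\right) = \left(4 - 16 \cdot 33\right) \left(-21\right) = \left(4 - 528\right) \left(-21\right) = \left(-524\right) \left(-21\right) = 11004$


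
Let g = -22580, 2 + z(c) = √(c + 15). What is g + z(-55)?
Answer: -22582 + 2*I*√10 ≈ -22582.0 + 6.3246*I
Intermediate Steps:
z(c) = -2 + √(15 + c) (z(c) = -2 + √(c + 15) = -2 + √(15 + c))
g + z(-55) = -22580 + (-2 + √(15 - 55)) = -22580 + (-2 + √(-40)) = -22580 + (-2 + 2*I*√10) = -22582 + 2*I*√10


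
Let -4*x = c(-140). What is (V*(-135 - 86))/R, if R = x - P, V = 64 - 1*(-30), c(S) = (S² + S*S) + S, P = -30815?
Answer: -10387/10525 ≈ -0.98689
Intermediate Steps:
c(S) = S + 2*S² (c(S) = (S² + S²) + S = 2*S² + S = S + 2*S²)
x = -9765 (x = -(-35)*(1 + 2*(-140)) = -(-35)*(1 - 280) = -(-35)*(-279) = -¼*39060 = -9765)
V = 94 (V = 64 + 30 = 94)
R = 21050 (R = -9765 - 1*(-30815) = -9765 + 30815 = 21050)
(V*(-135 - 86))/R = (94*(-135 - 86))/21050 = (94*(-221))*(1/21050) = -20774*1/21050 = -10387/10525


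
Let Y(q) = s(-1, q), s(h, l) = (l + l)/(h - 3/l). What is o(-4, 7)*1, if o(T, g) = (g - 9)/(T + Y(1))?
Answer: 4/9 ≈ 0.44444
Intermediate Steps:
s(h, l) = 2*l/(h - 3/l) (s(h, l) = (2*l)/(h - 3/l) = 2*l/(h - 3/l))
Y(q) = 2*q**2/(-3 - q)
o(T, g) = (-9 + g)/(-1/2 + T) (o(T, g) = (g - 9)/(T - 2*1**2/(3 + 1)) = (-9 + g)/(T - 2*1/4) = (-9 + g)/(T - 2*1*1/4) = (-9 + g)/(T - 1/2) = (-9 + g)/(-1/2 + T))
o(-4, 7)*1 = (2*(-9 + 7)/(-1 + 2*(-4)))*1 = (2*(-2)/(-1 - 8))*1 = (2*(-2)/(-9))*1 = (2*(-1/9)*(-2))*1 = (4/9)*1 = 4/9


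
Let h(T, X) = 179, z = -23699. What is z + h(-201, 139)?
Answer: -23520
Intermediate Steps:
z + h(-201, 139) = -23699 + 179 = -23520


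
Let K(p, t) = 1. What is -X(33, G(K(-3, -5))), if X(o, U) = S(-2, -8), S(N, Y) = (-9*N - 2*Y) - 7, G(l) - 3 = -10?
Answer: -27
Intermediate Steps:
G(l) = -7 (G(l) = 3 - 10 = -7)
S(N, Y) = -7 - 9*N - 2*Y
X(o, U) = 27 (X(o, U) = -7 - 9*(-2) - 2*(-8) = -7 + 18 + 16 = 27)
-X(33, G(K(-3, -5))) = -1*27 = -27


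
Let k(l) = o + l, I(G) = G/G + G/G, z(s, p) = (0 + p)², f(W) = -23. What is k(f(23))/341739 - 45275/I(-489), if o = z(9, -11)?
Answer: -15472233029/683478 ≈ -22638.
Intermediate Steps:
z(s, p) = p²
o = 121 (o = (-11)² = 121)
I(G) = 2 (I(G) = 1 + 1 = 2)
k(l) = 121 + l
k(f(23))/341739 - 45275/I(-489) = (121 - 23)/341739 - 45275/2 = 98*(1/341739) - 45275*½ = 98/341739 - 45275/2 = -15472233029/683478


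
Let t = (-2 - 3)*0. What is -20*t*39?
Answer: 0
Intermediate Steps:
t = 0 (t = -5*0 = 0)
-20*t*39 = -20*0*39 = 0*39 = 0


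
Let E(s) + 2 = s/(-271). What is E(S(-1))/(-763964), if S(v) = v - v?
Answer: 1/381982 ≈ 2.6179e-6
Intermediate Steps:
S(v) = 0
E(s) = -2 - s/271 (E(s) = -2 + s/(-271) = -2 + s*(-1/271) = -2 - s/271)
E(S(-1))/(-763964) = (-2 - 1/271*0)/(-763964) = (-2 + 0)*(-1/763964) = -2*(-1/763964) = 1/381982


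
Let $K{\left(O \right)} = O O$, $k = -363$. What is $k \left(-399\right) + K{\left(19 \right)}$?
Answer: $145198$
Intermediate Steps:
$K{\left(O \right)} = O^{2}$
$k \left(-399\right) + K{\left(19 \right)} = \left(-363\right) \left(-399\right) + 19^{2} = 144837 + 361 = 145198$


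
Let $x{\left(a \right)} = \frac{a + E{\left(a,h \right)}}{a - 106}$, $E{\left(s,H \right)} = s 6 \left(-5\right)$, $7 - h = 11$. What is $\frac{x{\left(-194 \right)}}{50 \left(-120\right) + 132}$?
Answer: $\frac{2813}{880200} \approx 0.0031959$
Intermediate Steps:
$h = -4$ ($h = 7 - 11 = -4$)
$E{\left(s,H \right)} = - 30 s$ ($E{\left(s,H \right)} = 6 s \left(-5\right) = - 30 s$)
$x{\left(a \right)} = - \frac{29 a}{-106 + a}$ ($x{\left(a \right)} = \frac{a - 30 a}{a - 106} = \frac{\left(-29\right) a}{-106 + a} = - \frac{29 a}{-106 + a}$)
$\frac{x{\left(-194 \right)}}{50 \left(-120\right) + 132} = \frac{\left(-29\right) \left(-194\right) \frac{1}{-106 - 194}}{50 \left(-120\right) + 132} = \frac{\left(-29\right) \left(-194\right) \frac{1}{-300}}{-6000 + 132} = \frac{\left(-29\right) \left(-194\right) \left(- \frac{1}{300}\right)}{-5868} = \left(- \frac{2813}{150}\right) \left(- \frac{1}{5868}\right) = \frac{2813}{880200}$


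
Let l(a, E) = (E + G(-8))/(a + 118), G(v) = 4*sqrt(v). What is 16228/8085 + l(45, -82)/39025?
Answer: 2949338918/1469408325 + 8*I*sqrt(2)/6361075 ≈ 2.0072 + 1.7786e-6*I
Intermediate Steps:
l(a, E) = (E + 8*I*sqrt(2))/(118 + a) (l(a, E) = (E + 4*sqrt(-8))/(a + 118) = (E + 4*(2*I*sqrt(2)))/(118 + a) = (E + 8*I*sqrt(2))/(118 + a))
16228/8085 + l(45, -82)/39025 = 16228/8085 + ((-82 + 8*I*sqrt(2))/(118 + 45))/39025 = 16228*(1/8085) + ((-82 + 8*I*sqrt(2))/163)*(1/39025) = 16228/8085 + ((-82 + 8*I*sqrt(2))/163)*(1/39025) = 16228/8085 + (-82/163 + 8*I*sqrt(2)/163)*(1/39025) = 16228/8085 + (-82/6361075 + 8*I*sqrt(2)/6361075) = 2949338918/1469408325 + 8*I*sqrt(2)/6361075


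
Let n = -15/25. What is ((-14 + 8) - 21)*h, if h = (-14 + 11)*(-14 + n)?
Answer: -5913/5 ≈ -1182.6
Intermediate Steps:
n = -⅗ (n = -15*1/25 = -⅗ ≈ -0.60000)
h = 219/5 (h = (-14 + 11)*(-14 - ⅗) = -3*(-73/5) = 219/5 ≈ 43.800)
((-14 + 8) - 21)*h = ((-14 + 8) - 21)*(219/5) = (-6 - 21)*(219/5) = -27*219/5 = -5913/5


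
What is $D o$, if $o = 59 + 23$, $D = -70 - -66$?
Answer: $-328$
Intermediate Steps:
$D = -4$ ($D = -70 + 66 = -4$)
$o = 82$
$D o = \left(-4\right) 82 = -328$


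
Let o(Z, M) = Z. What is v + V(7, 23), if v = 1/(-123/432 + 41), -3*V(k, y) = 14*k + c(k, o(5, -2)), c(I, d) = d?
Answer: -603457/17589 ≈ -34.309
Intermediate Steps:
V(k, y) = -5/3 - 14*k/3 (V(k, y) = -(14*k + 5)/3 = -(5 + 14*k)/3 = -5/3 - 14*k/3)
v = 144/5863 (v = 1/(-123*1/432 + 41) = 1/(-41/144 + 41) = 1/(5863/144) = 144/5863 ≈ 0.024561)
v + V(7, 23) = 144/5863 + (-5/3 - 14/3*7) = 144/5863 + (-5/3 - 98/3) = 144/5863 - 103/3 = -603457/17589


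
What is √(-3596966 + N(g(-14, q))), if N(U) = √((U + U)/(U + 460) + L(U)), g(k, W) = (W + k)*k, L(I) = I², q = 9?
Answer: √(-10103877494 + 53*√13764842)/53 ≈ 1896.5*I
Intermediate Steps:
g(k, W) = k*(W + k)
N(U) = √(U² + 2*U/(460 + U)) (N(U) = √((U + U)/(U + 460) + U²) = √((2*U)/(460 + U) + U²) = √(2*U/(460 + U) + U²) = √(U² + 2*U/(460 + U)))
√(-3596966 + N(g(-14, q))) = √(-3596966 + √((-14*(9 - 14))*(2 + (-14*(9 - 14))*(460 - 14*(9 - 14)))/(460 - 14*(9 - 14)))) = √(-3596966 + √((-14*(-5))*(2 + (-14*(-5))*(460 - 14*(-5)))/(460 - 14*(-5)))) = √(-3596966 + √(70*(2 + 70*(460 + 70))/(460 + 70))) = √(-3596966 + √(70*(2 + 70*530)/530)) = √(-3596966 + √(70*(1/530)*(2 + 37100))) = √(-3596966 + √(70*(1/530)*37102)) = √(-3596966 + √(259714/53)) = √(-3596966 + √13764842/53)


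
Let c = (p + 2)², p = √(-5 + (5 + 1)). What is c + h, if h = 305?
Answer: 314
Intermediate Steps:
p = 1 (p = √(-5 + 6) = √1 = 1)
c = 9 (c = (1 + 2)² = 3² = 9)
c + h = 9 + 305 = 314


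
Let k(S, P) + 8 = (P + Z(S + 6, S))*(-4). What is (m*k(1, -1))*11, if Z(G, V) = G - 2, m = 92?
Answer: -24288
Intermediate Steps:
Z(G, V) = -2 + G
k(S, P) = -24 - 4*P - 4*S (k(S, P) = -8 + (P + (-2 + (S + 6)))*(-4) = -8 + (P + (-2 + (6 + S)))*(-4) = -8 + (P + (4 + S))*(-4) = -8 + (4 + P + S)*(-4) = -8 + (-16 - 4*P - 4*S) = -24 - 4*P - 4*S)
(m*k(1, -1))*11 = (92*(-24 - 4*(-1) - 4*1))*11 = (92*(-24 + 4 - 4))*11 = (92*(-24))*11 = -2208*11 = -24288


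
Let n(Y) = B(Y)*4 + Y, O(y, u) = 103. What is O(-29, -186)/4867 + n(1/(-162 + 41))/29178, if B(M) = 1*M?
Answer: 363621079/17183128446 ≈ 0.021162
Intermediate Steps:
B(M) = M
n(Y) = 5*Y (n(Y) = Y*4 + Y = 4*Y + Y = 5*Y)
O(-29, -186)/4867 + n(1/(-162 + 41))/29178 = 103/4867 + (5/(-162 + 41))/29178 = 103*(1/4867) + (5/(-121))*(1/29178) = 103/4867 + (5*(-1/121))*(1/29178) = 103/4867 - 5/121*1/29178 = 103/4867 - 5/3530538 = 363621079/17183128446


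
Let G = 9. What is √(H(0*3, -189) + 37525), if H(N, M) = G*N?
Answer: 5*√1501 ≈ 193.71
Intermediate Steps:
H(N, M) = 9*N
√(H(0*3, -189) + 37525) = √(9*(0*3) + 37525) = √(9*0 + 37525) = √(0 + 37525) = √37525 = 5*√1501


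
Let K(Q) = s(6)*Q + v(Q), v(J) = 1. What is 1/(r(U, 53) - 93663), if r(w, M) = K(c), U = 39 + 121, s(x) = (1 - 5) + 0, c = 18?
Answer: -1/93734 ≈ -1.0668e-5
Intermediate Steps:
s(x) = -4 (s(x) = -4 + 0 = -4)
U = 160
K(Q) = 1 - 4*Q (K(Q) = -4*Q + 1 = 1 - 4*Q)
r(w, M) = -71 (r(w, M) = 1 - 4*18 = 1 - 72 = -71)
1/(r(U, 53) - 93663) = 1/(-71 - 93663) = 1/(-93734) = -1/93734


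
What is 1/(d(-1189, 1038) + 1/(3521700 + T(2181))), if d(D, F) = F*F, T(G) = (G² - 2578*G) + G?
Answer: 2658024/2863872010657 ≈ 9.2812e-7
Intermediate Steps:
T(G) = G² - 2577*G
d(D, F) = F²
1/(d(-1189, 1038) + 1/(3521700 + T(2181))) = 1/(1038² + 1/(3521700 + 2181*(-2577 + 2181))) = 1/(1077444 + 1/(3521700 + 2181*(-396))) = 1/(1077444 + 1/(3521700 - 863676)) = 1/(1077444 + 1/2658024) = 1/(2863872010657/2658024) = 2658024/2863872010657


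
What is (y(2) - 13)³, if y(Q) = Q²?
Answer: -729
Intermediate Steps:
(y(2) - 13)³ = (2² - 13)³ = (4 - 13)³ = (-9)³ = -729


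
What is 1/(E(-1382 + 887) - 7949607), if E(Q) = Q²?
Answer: -1/7704582 ≈ -1.2979e-7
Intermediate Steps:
1/(E(-1382 + 887) - 7949607) = 1/((-1382 + 887)² - 7949607) = 1/((-495)² - 7949607) = 1/(245025 - 7949607) = 1/(-7704582) = -1/7704582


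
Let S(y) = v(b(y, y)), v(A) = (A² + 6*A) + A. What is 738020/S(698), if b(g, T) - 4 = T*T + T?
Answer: 369010/119027840089 ≈ 3.1002e-6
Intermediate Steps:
b(g, T) = 4 + T + T² (b(g, T) = 4 + (T*T + T) = 4 + (T² + T) = 4 + (T + T²) = 4 + T + T²)
v(A) = A² + 7*A
S(y) = (4 + y + y²)*(11 + y + y²) (S(y) = (4 + y + y²)*(7 + (4 + y + y²)) = (4 + y + y²)*(11 + y + y²))
738020/S(698) = 738020/(((4 + 698 + 698²)*(11 + 698 + 698²))) = 738020/(((4 + 698 + 487204)*(11 + 698 + 487204))) = 738020/((487906*487913)) = 738020/238055680178 = 738020*(1/238055680178) = 369010/119027840089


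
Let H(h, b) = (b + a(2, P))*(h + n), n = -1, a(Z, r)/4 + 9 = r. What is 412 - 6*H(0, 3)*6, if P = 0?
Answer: -776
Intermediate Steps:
a(Z, r) = -36 + 4*r
H(h, b) = (-1 + h)*(-36 + b) (H(h, b) = (b + (-36 + 4*0))*(h - 1) = (b + (-36 + 0))*(-1 + h) = (b - 36)*(-1 + h) = (-36 + b)*(-1 + h) = (-1 + h)*(-36 + b))
412 - 6*H(0, 3)*6 = 412 - 6*(36 - 1*3 - 36*0 + 3*0)*6 = 412 - 6*(36 - 3 + 0 + 0)*6 = 412 - 6*33*6 = 412 - 198*6 = 412 - 1*1188 = 412 - 1188 = -776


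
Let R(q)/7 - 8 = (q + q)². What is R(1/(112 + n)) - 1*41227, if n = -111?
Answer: -41143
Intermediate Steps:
R(q) = 56 + 28*q² (R(q) = 56 + 7*(q + q)² = 56 + 7*(2*q)² = 56 + 7*(4*q²) = 56 + 28*q²)
R(1/(112 + n)) - 1*41227 = (56 + 28*(1/(112 - 111))²) - 1*41227 = (56 + 28*(1/1)²) - 41227 = (56 + 28*1²) - 41227 = (56 + 28*1) - 41227 = (56 + 28) - 41227 = 84 - 41227 = -41143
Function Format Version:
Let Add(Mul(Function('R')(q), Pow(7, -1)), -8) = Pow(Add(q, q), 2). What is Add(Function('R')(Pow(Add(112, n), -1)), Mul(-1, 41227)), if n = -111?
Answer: -41143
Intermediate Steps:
Function('R')(q) = Add(56, Mul(28, Pow(q, 2))) (Function('R')(q) = Add(56, Mul(7, Pow(Add(q, q), 2))) = Add(56, Mul(7, Pow(Mul(2, q), 2))) = Add(56, Mul(7, Mul(4, Pow(q, 2)))) = Add(56, Mul(28, Pow(q, 2))))
Add(Function('R')(Pow(Add(112, n), -1)), Mul(-1, 41227)) = Add(Add(56, Mul(28, Pow(Pow(Add(112, -111), -1), 2))), Mul(-1, 41227)) = Add(Add(56, Mul(28, Pow(Pow(1, -1), 2))), -41227) = Add(Add(56, Mul(28, Pow(1, 2))), -41227) = Add(Add(56, Mul(28, 1)), -41227) = Add(Add(56, 28), -41227) = Add(84, -41227) = -41143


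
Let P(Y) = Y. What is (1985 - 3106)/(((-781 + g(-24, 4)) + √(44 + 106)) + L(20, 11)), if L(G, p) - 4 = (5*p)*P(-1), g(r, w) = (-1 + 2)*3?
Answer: 929309/687091 + 5605*√6/687091 ≈ 1.3725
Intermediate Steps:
g(r, w) = 3 (g(r, w) = 1*3 = 3)
L(G, p) = 4 - 5*p (L(G, p) = 4 + (5*p)*(-1) = 4 - 5*p)
(1985 - 3106)/(((-781 + g(-24, 4)) + √(44 + 106)) + L(20, 11)) = (1985 - 3106)/(((-781 + 3) + √(44 + 106)) + (4 - 5*11)) = -1121/((-778 + √150) + (4 - 55)) = -1121/((-778 + 5*√6) - 51) = -1121/(-829 + 5*√6)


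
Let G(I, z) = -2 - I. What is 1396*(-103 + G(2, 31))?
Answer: -149372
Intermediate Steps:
1396*(-103 + G(2, 31)) = 1396*(-103 + (-2 - 1*2)) = 1396*(-103 + (-2 - 2)) = 1396*(-103 - 4) = 1396*(-107) = -149372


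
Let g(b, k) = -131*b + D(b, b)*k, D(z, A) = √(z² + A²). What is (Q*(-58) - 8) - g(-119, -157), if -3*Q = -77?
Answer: -51257/3 + 18683*√2 ≈ 9336.1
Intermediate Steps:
Q = 77/3 (Q = -⅓*(-77) = 77/3 ≈ 25.667)
D(z, A) = √(A² + z²)
g(b, k) = -131*b + k*√2*√(b²) (g(b, k) = -131*b + √(b² + b²)*k = -131*b + √(2*b²)*k = -131*b + (√2*√(b²))*k = -131*b + k*√2*√(b²))
(Q*(-58) - 8) - g(-119, -157) = ((77/3)*(-58) - 8) - (-131*(-119) - 157*√2*√((-119)²)) = (-4466/3 - 8) - (15589 - 157*√2*√14161) = -4490/3 - (15589 - 157*√2*119) = -4490/3 - (15589 - 18683*√2) = -4490/3 + (-15589 + 18683*√2) = -51257/3 + 18683*√2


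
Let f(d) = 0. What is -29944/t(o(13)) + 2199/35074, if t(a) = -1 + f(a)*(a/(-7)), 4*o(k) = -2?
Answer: 1050258055/35074 ≈ 29944.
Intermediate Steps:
o(k) = -½ (o(k) = (¼)*(-2) = -½)
t(a) = -1 (t(a) = -1 + 0*(a/(-7)) = -1 + 0*(a*(-⅐)) = -1 + 0*(-a/7) = -1 + 0 = -1)
-29944/t(o(13)) + 2199/35074 = -29944/(-1) + 2199/35074 = -29944*(-1) + 2199*(1/35074) = 29944 + 2199/35074 = 1050258055/35074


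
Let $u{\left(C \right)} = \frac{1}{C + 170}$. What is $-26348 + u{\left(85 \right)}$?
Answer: $- \frac{6718739}{255} \approx -26348.0$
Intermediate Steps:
$u{\left(C \right)} = \frac{1}{170 + C}$
$-26348 + u{\left(85 \right)} = -26348 + \frac{1}{170 + 85} = -26348 + \frac{1}{255} = - \frac{6718739}{255}$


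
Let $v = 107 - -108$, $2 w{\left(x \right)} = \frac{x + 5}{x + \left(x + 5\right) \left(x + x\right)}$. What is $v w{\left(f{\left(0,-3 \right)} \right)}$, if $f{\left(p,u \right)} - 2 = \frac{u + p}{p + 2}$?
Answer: $\frac{2365}{24} \approx 98.542$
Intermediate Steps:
$f{\left(p,u \right)} = 2 + \frac{p + u}{2 + p}$ ($f{\left(p,u \right)} = 2 + \frac{u + p}{p + 2} = 2 + \frac{p + u}{2 + p}$)
$w{\left(x \right)} = \frac{5 + x}{2 \left(x + 2 x \left(5 + x\right)\right)}$ ($w{\left(x \right)} = \frac{\left(x + 5\right) \frac{1}{x + \left(x + 5\right) \left(x + x\right)}}{2} = \frac{\left(5 + x\right) \frac{1}{x + \left(5 + x\right) 2 x}}{2} = \frac{\left(5 + x\right) \frac{1}{x + 2 x \left(5 + x\right)}}{2} = \frac{\frac{1}{x + 2 x \left(5 + x\right)} \left(5 + x\right)}{2} = \frac{5 + x}{2 \left(x + 2 x \left(5 + x\right)\right)}$)
$v = 215$ ($v = 107 + 108 = 215$)
$v w{\left(f{\left(0,-3 \right)} \right)} = 215 \frac{5 + \frac{4 - 3 + 3 \cdot 0}{2 + 0}}{2 \frac{4 - 3 + 3 \cdot 0}{2 + 0} \left(11 + 2 \frac{4 - 3 + 3 \cdot 0}{2 + 0}\right)} = 215 \frac{5 + \frac{4 - 3 + 0}{2}}{2 \frac{4 - 3 + 0}{2} \left(11 + 2 \frac{4 - 3 + 0}{2}\right)} = 215 \frac{5 + \frac{1}{2} \cdot 1}{2 \cdot \frac{1}{2} \cdot 1 \left(11 + 2 \cdot \frac{1}{2} \cdot 1\right)} = 215 \frac{\frac{1}{\frac{1}{2}} \left(5 + \frac{1}{2}\right)}{2 \left(11 + 2 \cdot \frac{1}{2}\right)} = 215 \cdot \frac{1}{2} \cdot 2 \frac{1}{11 + 1} \cdot \frac{11}{2} = 215 \cdot \frac{1}{2} \cdot 2 \cdot \frac{1}{12} \cdot \frac{11}{2} = 215 \cdot \frac{11}{24} = \frac{2365}{24}$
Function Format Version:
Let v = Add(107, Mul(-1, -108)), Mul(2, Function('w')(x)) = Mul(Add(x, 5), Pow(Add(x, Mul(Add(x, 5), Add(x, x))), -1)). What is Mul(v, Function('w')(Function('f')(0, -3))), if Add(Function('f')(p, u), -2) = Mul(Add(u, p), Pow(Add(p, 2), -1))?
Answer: Rational(2365, 24) ≈ 98.542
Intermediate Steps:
Function('f')(p, u) = Add(2, Mul(Pow(Add(2, p), -1), Add(p, u))) (Function('f')(p, u) = Add(2, Mul(Add(u, p), Pow(Add(p, 2), -1))) = Add(2, Mul(Add(p, u), Pow(Add(2, p), -1))) = Add(2, Mul(Pow(Add(2, p), -1), Add(p, u))))
Function('w')(x) = Mul(Rational(1, 2), Pow(Add(x, Mul(2, x, Add(5, x))), -1), Add(5, x)) (Function('w')(x) = Mul(Rational(1, 2), Mul(Add(x, 5), Pow(Add(x, Mul(Add(x, 5), Add(x, x))), -1))) = Mul(Rational(1, 2), Mul(Add(5, x), Pow(Add(x, Mul(Add(5, x), Mul(2, x))), -1))) = Mul(Rational(1, 2), Mul(Add(5, x), Pow(Add(x, Mul(2, x, Add(5, x))), -1))) = Mul(Rational(1, 2), Mul(Pow(Add(x, Mul(2, x, Add(5, x))), -1), Add(5, x))) = Mul(Rational(1, 2), Pow(Add(x, Mul(2, x, Add(5, x))), -1), Add(5, x)))
v = 215 (v = Add(107, 108) = 215)
Mul(v, Function('w')(Function('f')(0, -3))) = Mul(215, Mul(Rational(1, 2), Pow(Mul(Pow(Add(2, 0), -1), Add(4, -3, Mul(3, 0))), -1), Pow(Add(11, Mul(2, Mul(Pow(Add(2, 0), -1), Add(4, -3, Mul(3, 0))))), -1), Add(5, Mul(Pow(Add(2, 0), -1), Add(4, -3, Mul(3, 0)))))) = Mul(215, Mul(Rational(1, 2), Pow(Mul(Pow(2, -1), Add(4, -3, 0)), -1), Pow(Add(11, Mul(2, Mul(Pow(2, -1), Add(4, -3, 0)))), -1), Add(5, Mul(Pow(2, -1), Add(4, -3, 0))))) = Mul(215, Mul(Rational(1, 2), Pow(Mul(Rational(1, 2), 1), -1), Pow(Add(11, Mul(2, Mul(Rational(1, 2), 1))), -1), Add(5, Mul(Rational(1, 2), 1)))) = Mul(215, Mul(Rational(1, 2), Pow(Rational(1, 2), -1), Pow(Add(11, Mul(2, Rational(1, 2))), -1), Add(5, Rational(1, 2)))) = Mul(215, Mul(Rational(1, 2), 2, Pow(Add(11, 1), -1), Rational(11, 2))) = Mul(215, Mul(Rational(1, 2), 2, Pow(12, -1), Rational(11, 2))) = Mul(215, Mul(Rational(1, 2), 2, Rational(1, 12), Rational(11, 2))) = Mul(215, Rational(11, 24)) = Rational(2365, 24)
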